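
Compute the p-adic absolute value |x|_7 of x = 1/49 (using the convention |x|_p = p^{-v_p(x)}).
|1/49|_7 = 49

Step 1 — compute v_7(x) by factoring powers of 7 out of the numerator and denominator: v_7(1/49) = -2. Step 2 — apply |x|_p = p^{-v_p(x)} = 7^{2} = 49.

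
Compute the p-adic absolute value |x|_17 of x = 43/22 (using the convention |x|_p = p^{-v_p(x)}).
|43/22|_17 = 1

Step 1 — compute v_17(x) by factoring powers of 17 out of the numerator and denominator: v_17(43/22) = 0. Step 2 — apply |x|_p = p^{-v_p(x)} = 17^{0} = 1.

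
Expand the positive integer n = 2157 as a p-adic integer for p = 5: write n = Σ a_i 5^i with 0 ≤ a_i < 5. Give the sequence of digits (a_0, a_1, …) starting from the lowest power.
(a_0, a_1, …) = (2, 1, 1, 2, 3)

Repeated division by 5 gives the digits low-to-high: 2157 = 2 + 1·5^1 + 1·5^2 + 2·5^3 + 3·5^4. Digit sequence: (2, 1, 1, 2, 3).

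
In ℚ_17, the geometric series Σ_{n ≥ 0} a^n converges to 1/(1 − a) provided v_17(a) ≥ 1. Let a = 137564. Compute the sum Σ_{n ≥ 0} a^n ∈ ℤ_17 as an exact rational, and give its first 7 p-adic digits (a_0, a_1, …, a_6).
Σ a^n = 1/(1 − a) = -1/137563;  first 7 digits = (1, 0, 0, 11, 1, 0, 2)

v_17(a) = 3 ≥ 1, so the series converges in ℤ_17 to 1/(1 − a) = 1/(1 − 137564) = -1/137563. Expand this rational in ℤ_17: compute digits iteratively via d_i = x_i mod 17, x_{i+1} = (x_i − d_i)/17. The first 7 digits are (1, 0, 0, 11, 1, 0, 2).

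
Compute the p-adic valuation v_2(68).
v_2(68) = 2

v_2(n) is the largest exponent k such that 2^k divides n. Factor out: 68 = 2^2 · 17. (Sign doesn't affect v_p.) So v_2(68) = 2.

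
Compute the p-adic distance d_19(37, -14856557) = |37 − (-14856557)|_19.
d_19(37, -14856557) = 1/2476099

Step 1 — x − y = 37 − (-14856557) = 14856594. Step 2 — v_19(14856594) = 5 (factor: 14856594 = (19^5 · 6); the sign does not affect v_p). Step 3 — |x − y|_19 = 19^{-5} = 1/2476099.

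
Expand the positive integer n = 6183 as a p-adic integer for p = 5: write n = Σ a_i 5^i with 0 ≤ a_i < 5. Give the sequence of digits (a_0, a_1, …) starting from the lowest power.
(a_0, a_1, …) = (3, 1, 2, 4, 4, 1)

Repeated division by 5 gives the digits low-to-high: 6183 = 3 + 1·5^1 + 2·5^2 + 4·5^3 + 4·5^4 + 1·5^5. Digit sequence: (3, 1, 2, 4, 4, 1).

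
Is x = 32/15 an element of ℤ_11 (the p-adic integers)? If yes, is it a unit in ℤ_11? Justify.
x ∈ ℤ_11^× (unit); v_11(x) = 0

ℤ_11 = {x ∈ ℚ_11 : v_11(x) ≥ 0} and ℤ_11^× = {x ∈ ℤ_11 : v_11(x) = 0}. Here v_11(32/15) = v_11(num) − v_11(den) = 0; compare against these criteria.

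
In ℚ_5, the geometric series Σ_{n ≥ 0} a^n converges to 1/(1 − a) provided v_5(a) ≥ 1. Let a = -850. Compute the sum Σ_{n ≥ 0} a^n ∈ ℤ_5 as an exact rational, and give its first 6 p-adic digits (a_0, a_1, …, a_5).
Σ a^n = 1/(1 − a) = 1/851;  first 6 digits = (1, 0, 1, 3, 4, 0)

v_5(a) = 2 ≥ 1, so the series converges in ℤ_5 to 1/(1 − a) = 1/(1 − (-850)) = 1/851. Expand this rational in ℤ_5: compute digits iteratively via d_i = x_i mod 5, x_{i+1} = (x_i − d_i)/5. The first 6 digits are (1, 0, 1, 3, 4, 0).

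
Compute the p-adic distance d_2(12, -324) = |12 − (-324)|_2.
d_2(12, -324) = 1/16

Step 1 — x − y = 12 − (-324) = 336. Step 2 — v_2(336) = 4 (factor: 336 = (2^4 · 21); the sign does not affect v_p). Step 3 — |x − y|_2 = 2^{-4} = 1/16.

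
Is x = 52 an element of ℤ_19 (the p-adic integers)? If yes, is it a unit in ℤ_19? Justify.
x ∈ ℤ_19^× (unit); v_19(x) = 0

ℤ_19 = {x ∈ ℚ_19 : v_19(x) ≥ 0} and ℤ_19^× = {x ∈ ℤ_19 : v_19(x) = 0}. Here v_19(52) = v_19(num) − v_19(den) = 0; compare against these criteria.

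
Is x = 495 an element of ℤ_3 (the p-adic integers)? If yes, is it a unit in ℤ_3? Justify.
x ∈ ℤ_3 but not a unit; v_3(x) = 2 > 0

ℤ_3 = {x ∈ ℚ_3 : v_3(x) ≥ 0} and ℤ_3^× = {x ∈ ℤ_3 : v_3(x) = 0}. Here v_3(495) = v_3(num) − v_3(den) = 2; compare against these criteria.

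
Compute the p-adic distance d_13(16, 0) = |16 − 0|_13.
d_13(16, 0) = 1

Step 1 — x − y = 16 − 0 = 16. Step 2 — v_13(16) = 0 (factor: 16 = (13^0 · 16); the sign does not affect v_p). Step 3 — |x − y|_13 = 13^{0} = 1.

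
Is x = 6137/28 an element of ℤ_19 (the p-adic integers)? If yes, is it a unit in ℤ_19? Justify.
x ∈ ℤ_19 but not a unit; v_19(x) = 2 > 0

ℤ_19 = {x ∈ ℚ_19 : v_19(x) ≥ 0} and ℤ_19^× = {x ∈ ℤ_19 : v_19(x) = 0}. Here v_19(6137/28) = v_19(num) − v_19(den) = 2; compare against these criteria.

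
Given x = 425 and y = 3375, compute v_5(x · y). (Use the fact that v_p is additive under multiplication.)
v_5(1434375) = 5

v_p(x) = 2 (factor: 425 = 5^2 · 17); v_p(y) = 3 (factor: 3375 = 5^3 · 27). Additivity: v_p(xy) = v_p(x) + v_p(y) = 2 + 3 = 5. (Direct check: xy = 1434375 = 5^5 · (459).)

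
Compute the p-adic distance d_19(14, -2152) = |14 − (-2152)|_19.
d_19(14, -2152) = 1/361

Step 1 — x − y = 14 − (-2152) = 2166. Step 2 — v_19(2166) = 2 (factor: 2166 = (19^2 · 6); the sign does not affect v_p). Step 3 — |x − y|_19 = 19^{-2} = 1/361.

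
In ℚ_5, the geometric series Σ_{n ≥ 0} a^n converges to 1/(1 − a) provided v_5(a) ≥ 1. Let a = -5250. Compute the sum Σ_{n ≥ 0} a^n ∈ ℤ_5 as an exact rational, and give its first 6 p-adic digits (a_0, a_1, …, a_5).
Σ a^n = 1/(1 − a) = 1/5251;  first 6 digits = (1, 0, 0, 3, 1, 3)

v_5(a) = 3 ≥ 1, so the series converges in ℤ_5 to 1/(1 − a) = 1/(1 − (-5250)) = 1/5251. Expand this rational in ℤ_5: compute digits iteratively via d_i = x_i mod 5, x_{i+1} = (x_i − d_i)/5. The first 6 digits are (1, 0, 0, 3, 1, 3).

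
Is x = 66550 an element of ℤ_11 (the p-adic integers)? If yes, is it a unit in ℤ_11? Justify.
x ∈ ℤ_11 but not a unit; v_11(x) = 3 > 0

ℤ_11 = {x ∈ ℚ_11 : v_11(x) ≥ 0} and ℤ_11^× = {x ∈ ℤ_11 : v_11(x) = 0}. Here v_11(66550) = v_11(num) − v_11(den) = 3; compare against these criteria.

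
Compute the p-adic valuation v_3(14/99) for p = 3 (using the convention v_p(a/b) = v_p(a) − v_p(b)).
v_3(14/99) = -2

Factor powers of 3 from the numerator and denominator of the reduced fraction: 14 = 3^0 · 14 and 99 = 3^2 · 11. Apply v_p(a/b) = v_p(a) − v_p(b): v_3(14/99) = 0 − 2 = -2.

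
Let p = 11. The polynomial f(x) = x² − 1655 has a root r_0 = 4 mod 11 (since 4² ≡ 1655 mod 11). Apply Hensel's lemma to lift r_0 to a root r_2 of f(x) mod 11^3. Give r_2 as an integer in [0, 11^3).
r_2 = 1313 (mod 1331)

Hensel's recurrence: r_{i+1} = r_i − f(r_i)·(f′(r_i))^{-1} mod 11^{i+2}, with f′(x) = 2x. Iterate:
  r_0 = 4 (mod 11)
  r_1 = 103 (mod 121)
  r_2 = 1313 (mod 1331)
Final: r_2 = 1313, and one checks f(r_2) ≡ 0 mod 11^3.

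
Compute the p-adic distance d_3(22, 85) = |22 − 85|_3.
d_3(22, 85) = 1/9

Step 1 — x − y = 22 − 85 = -63. Step 2 — v_3(-63) = 2 (factor: -63 = −(3^2 · 7); the sign does not affect v_p). Step 3 — |x − y|_3 = 3^{-2} = 1/9.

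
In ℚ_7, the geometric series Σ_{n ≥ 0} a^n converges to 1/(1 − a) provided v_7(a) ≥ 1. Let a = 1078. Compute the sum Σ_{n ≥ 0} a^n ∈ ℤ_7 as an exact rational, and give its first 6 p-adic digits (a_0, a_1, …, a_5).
Σ a^n = 1/(1 − a) = -1/1077;  first 6 digits = (1, 0, 1, 3, 1, 6)

v_7(a) = 2 ≥ 1, so the series converges in ℤ_7 to 1/(1 − a) = 1/(1 − 1078) = -1/1077. Expand this rational in ℤ_7: compute digits iteratively via d_i = x_i mod 7, x_{i+1} = (x_i − d_i)/7. The first 6 digits are (1, 0, 1, 3, 1, 6).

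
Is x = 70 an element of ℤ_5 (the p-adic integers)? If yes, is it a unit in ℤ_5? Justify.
x ∈ ℤ_5 but not a unit; v_5(x) = 1 > 0

ℤ_5 = {x ∈ ℚ_5 : v_5(x) ≥ 0} and ℤ_5^× = {x ∈ ℤ_5 : v_5(x) = 0}. Here v_5(70) = v_5(num) − v_5(den) = 1; compare against these criteria.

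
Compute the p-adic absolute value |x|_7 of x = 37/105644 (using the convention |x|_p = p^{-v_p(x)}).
|37/105644|_7 = 2401

Step 1 — compute v_7(x) by factoring powers of 7 out of the numerator and denominator: v_7(37/105644) = -4. Step 2 — apply |x|_p = p^{-v_p(x)} = 7^{4} = 2401.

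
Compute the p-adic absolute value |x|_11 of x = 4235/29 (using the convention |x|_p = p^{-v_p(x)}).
|4235/29|_11 = 1/121

Step 1 — compute v_11(x) by factoring powers of 11 out of the numerator and denominator: v_11(4235/29) = 2. Step 2 — apply |x|_p = p^{-v_p(x)} = 11^{-2} = 1/121.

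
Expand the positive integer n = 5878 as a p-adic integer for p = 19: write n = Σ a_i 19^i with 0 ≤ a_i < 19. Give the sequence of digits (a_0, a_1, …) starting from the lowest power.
(a_0, a_1, …) = (7, 5, 16)

Repeated division by 19 gives the digits low-to-high: 5878 = 7 + 5·19^1 + 16·19^2. Digit sequence: (7, 5, 16).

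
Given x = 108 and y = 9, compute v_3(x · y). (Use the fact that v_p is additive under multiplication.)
v_3(972) = 5

v_p(x) = 3 (factor: 108 = 3^3 · 4); v_p(y) = 2 (factor: 9 = 3^2 · 1). Additivity: v_p(xy) = v_p(x) + v_p(y) = 3 + 2 = 5. (Direct check: xy = 972 = 3^5 · (4).)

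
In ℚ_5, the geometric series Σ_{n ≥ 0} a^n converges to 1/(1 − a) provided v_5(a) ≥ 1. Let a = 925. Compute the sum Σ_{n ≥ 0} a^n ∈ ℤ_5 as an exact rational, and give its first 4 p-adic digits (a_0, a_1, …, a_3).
Σ a^n = 1/(1 − a) = -1/924;  first 4 digits = (1, 0, 2, 2)

v_5(a) = 2 ≥ 1, so the series converges in ℤ_5 to 1/(1 − a) = 1/(1 − 925) = -1/924. Expand this rational in ℤ_5: compute digits iteratively via d_i = x_i mod 5, x_{i+1} = (x_i − d_i)/5. The first 4 digits are (1, 0, 2, 2).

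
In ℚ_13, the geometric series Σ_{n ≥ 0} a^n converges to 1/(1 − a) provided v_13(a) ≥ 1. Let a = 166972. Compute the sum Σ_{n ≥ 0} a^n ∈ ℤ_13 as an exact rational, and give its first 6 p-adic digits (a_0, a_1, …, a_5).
Σ a^n = 1/(1 − a) = -1/166971;  first 6 digits = (1, 0, 0, 11, 5, 0)

v_13(a) = 3 ≥ 1, so the series converges in ℤ_13 to 1/(1 − a) = 1/(1 − 166972) = -1/166971. Expand this rational in ℤ_13: compute digits iteratively via d_i = x_i mod 13, x_{i+1} = (x_i − d_i)/13. The first 6 digits are (1, 0, 0, 11, 5, 0).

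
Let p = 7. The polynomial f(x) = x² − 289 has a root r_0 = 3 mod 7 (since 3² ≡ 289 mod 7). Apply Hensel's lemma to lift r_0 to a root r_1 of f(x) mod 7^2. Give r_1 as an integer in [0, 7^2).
r_1 = 17 (mod 49)

Hensel's recurrence: r_{i+1} = r_i − f(r_i)·(f′(r_i))^{-1} mod 7^{i+2}, with f′(x) = 2x. Iterate:
  r_0 = 3 (mod 7)
  r_1 = 17 (mod 49)
Final: r_1 = 17, and one checks f(r_1) ≡ 0 mod 7^2.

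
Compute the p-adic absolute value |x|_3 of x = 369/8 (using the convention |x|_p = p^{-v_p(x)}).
|369/8|_3 = 1/9

Step 1 — compute v_3(x) by factoring powers of 3 out of the numerator and denominator: v_3(369/8) = 2. Step 2 — apply |x|_p = p^{-v_p(x)} = 3^{-2} = 1/9.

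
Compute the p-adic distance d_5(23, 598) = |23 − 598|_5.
d_5(23, 598) = 1/25

Step 1 — x − y = 23 − 598 = -575. Step 2 — v_5(-575) = 2 (factor: -575 = −(5^2 · 23); the sign does not affect v_p). Step 3 — |x − y|_5 = 5^{-2} = 1/25.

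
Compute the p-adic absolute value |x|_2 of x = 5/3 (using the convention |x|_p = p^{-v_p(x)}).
|5/3|_2 = 1

Step 1 — compute v_2(x) by factoring powers of 2 out of the numerator and denominator: v_2(5/3) = 0. Step 2 — apply |x|_p = p^{-v_p(x)} = 2^{0} = 1.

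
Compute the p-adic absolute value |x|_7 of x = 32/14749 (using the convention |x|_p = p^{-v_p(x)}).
|32/14749|_7 = 343

Step 1 — compute v_7(x) by factoring powers of 7 out of the numerator and denominator: v_7(32/14749) = -3. Step 2 — apply |x|_p = p^{-v_p(x)} = 7^{3} = 343.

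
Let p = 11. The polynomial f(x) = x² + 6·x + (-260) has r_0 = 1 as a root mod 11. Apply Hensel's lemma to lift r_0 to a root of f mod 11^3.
r_2 = 1288 (mod 1331)

Hensel: r_{i+1} = r_i − f(r_i)·(f′(r_i))^{-1} mod 11^{i+2}, f′(x) = 2x + 6. Iterate:
  r_0 = 1 (mod 11)
  r_1 = 78 (mod 121)
  r_2 = 1288 (mod 1331)
Final: r = 1288 satisfies f(r) ≡ 0 mod 11^3.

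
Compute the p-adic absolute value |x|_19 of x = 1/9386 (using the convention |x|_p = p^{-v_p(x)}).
|1/9386|_19 = 361

Step 1 — compute v_19(x) by factoring powers of 19 out of the numerator and denominator: v_19(1/9386) = -2. Step 2 — apply |x|_p = p^{-v_p(x)} = 19^{2} = 361.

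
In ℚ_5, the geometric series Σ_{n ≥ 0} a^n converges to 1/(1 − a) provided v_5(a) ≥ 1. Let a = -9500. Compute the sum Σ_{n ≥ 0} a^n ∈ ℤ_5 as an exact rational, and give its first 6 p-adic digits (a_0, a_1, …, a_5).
Σ a^n = 1/(1 − a) = 1/9501;  first 6 digits = (1, 0, 0, 4, 4, 1)

v_5(a) = 3 ≥ 1, so the series converges in ℤ_5 to 1/(1 − a) = 1/(1 − (-9500)) = 1/9501. Expand this rational in ℤ_5: compute digits iteratively via d_i = x_i mod 5, x_{i+1} = (x_i − d_i)/5. The first 6 digits are (1, 0, 0, 4, 4, 1).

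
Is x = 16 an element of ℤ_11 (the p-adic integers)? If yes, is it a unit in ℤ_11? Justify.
x ∈ ℤ_11^× (unit); v_11(x) = 0

ℤ_11 = {x ∈ ℚ_11 : v_11(x) ≥ 0} and ℤ_11^× = {x ∈ ℤ_11 : v_11(x) = 0}. Here v_11(16) = v_11(num) − v_11(den) = 0; compare against these criteria.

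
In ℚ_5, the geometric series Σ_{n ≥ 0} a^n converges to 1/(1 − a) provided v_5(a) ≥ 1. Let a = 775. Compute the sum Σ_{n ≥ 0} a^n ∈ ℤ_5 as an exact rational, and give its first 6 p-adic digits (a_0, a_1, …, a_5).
Σ a^n = 1/(1 − a) = -1/774;  first 6 digits = (1, 0, 1, 1, 2, 2)

v_5(a) = 2 ≥ 1, so the series converges in ℤ_5 to 1/(1 − a) = 1/(1 − 775) = -1/774. Expand this rational in ℤ_5: compute digits iteratively via d_i = x_i mod 5, x_{i+1} = (x_i − d_i)/5. The first 6 digits are (1, 0, 1, 1, 2, 2).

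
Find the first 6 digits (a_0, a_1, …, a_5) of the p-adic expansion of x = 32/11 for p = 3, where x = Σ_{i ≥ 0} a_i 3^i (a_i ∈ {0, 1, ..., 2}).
(a_0, …, a_5) = (1, 2, 2, 0, 0, 1)

v_3(32/11) = 0 (numerator and denominator both coprime to 3), so x ∈ ℤ_3^×. Compute digits iteratively via a_i = x_i mod 3, x_{i+1} = (x_i − a_i)/3, with x_0 = x:
  x_0 = 32/11;  a_0 = 1;  x_1 = (x_0 − 1)/3 = 7/11
  x_1 = 7/11;  a_1 = 2;  x_2 = (x_1 − 2)/3 = -5/11
  x_2 = -5/11;  a_2 = 2;  x_3 = (x_2 − 2)/3 = -9/11
  x_3 = -9/11;  a_3 = 0;  x_4 = (x_3 − 0)/3 = -3/11
  x_4 = -3/11;  a_4 = 0;  x_5 = (x_4 − 0)/3 = -1/11
  x_5 = -1/11;  a_5 = 1;  x_6 = (x_5 − 1)/3 = -4/11
Digits: (1, 2, 2, 0, 0, 1).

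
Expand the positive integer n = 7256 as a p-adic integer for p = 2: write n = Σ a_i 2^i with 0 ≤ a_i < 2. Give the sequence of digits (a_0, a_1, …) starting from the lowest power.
(a_0, a_1, …) = (0, 0, 0, 1, 1, 0, 1, 0, 0, 0, 1, 1, 1)

Repeated division by 2 gives the digits low-to-high: 7256 = 1·2^3 + 1·2^4 + 1·2^6 + 1·2^10 + 1·2^11 + 1·2^12. Digit sequence: (0, 0, 0, 1, 1, 0, 1, 0, 0, 0, 1, 1, 1).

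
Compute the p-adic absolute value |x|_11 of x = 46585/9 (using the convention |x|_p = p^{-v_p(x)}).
|46585/9|_11 = 1/1331

Step 1 — compute v_11(x) by factoring powers of 11 out of the numerator and denominator: v_11(46585/9) = 3. Step 2 — apply |x|_p = p^{-v_p(x)} = 11^{-3} = 1/1331.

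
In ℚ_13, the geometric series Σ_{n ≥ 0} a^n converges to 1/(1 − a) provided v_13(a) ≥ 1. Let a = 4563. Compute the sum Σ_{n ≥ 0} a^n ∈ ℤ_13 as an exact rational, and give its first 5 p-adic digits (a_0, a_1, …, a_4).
Σ a^n = 1/(1 − a) = -1/4562;  first 5 digits = (1, 0, 1, 2, 1)

v_13(a) = 2 ≥ 1, so the series converges in ℤ_13 to 1/(1 − a) = 1/(1 − 4563) = -1/4562. Expand this rational in ℤ_13: compute digits iteratively via d_i = x_i mod 13, x_{i+1} = (x_i − d_i)/13. The first 5 digits are (1, 0, 1, 2, 1).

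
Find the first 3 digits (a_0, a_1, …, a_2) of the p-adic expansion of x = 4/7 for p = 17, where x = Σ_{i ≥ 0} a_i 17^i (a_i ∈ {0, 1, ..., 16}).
(a_0, …, a_2) = (3, 12, 9)

v_17(4/7) = 0 (numerator and denominator both coprime to 17), so x ∈ ℤ_17^×. Compute digits iteratively via a_i = x_i mod 17, x_{i+1} = (x_i − a_i)/17, with x_0 = x:
  x_0 = 4/7;  a_0 = 3;  x_1 = (x_0 − 3)/17 = -1/7
  x_1 = -1/7;  a_1 = 12;  x_2 = (x_1 − 12)/17 = -5/7
  x_2 = -5/7;  a_2 = 9;  x_3 = (x_2 − 9)/17 = -4/7
Digits: (3, 12, 9).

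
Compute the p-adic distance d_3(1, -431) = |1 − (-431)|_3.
d_3(1, -431) = 1/27

Step 1 — x − y = 1 − (-431) = 432. Step 2 — v_3(432) = 3 (factor: 432 = (3^3 · 16); the sign does not affect v_p). Step 3 — |x − y|_3 = 3^{-3} = 1/27.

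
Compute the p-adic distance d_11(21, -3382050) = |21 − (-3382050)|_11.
d_11(21, -3382050) = 1/161051

Step 1 — x − y = 21 − (-3382050) = 3382071. Step 2 — v_11(3382071) = 5 (factor: 3382071 = (11^5 · 21); the sign does not affect v_p). Step 3 — |x − y|_11 = 11^{-5} = 1/161051.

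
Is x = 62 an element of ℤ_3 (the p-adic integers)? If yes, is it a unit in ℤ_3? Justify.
x ∈ ℤ_3^× (unit); v_3(x) = 0

ℤ_3 = {x ∈ ℚ_3 : v_3(x) ≥ 0} and ℤ_3^× = {x ∈ ℤ_3 : v_3(x) = 0}. Here v_3(62) = v_3(num) − v_3(den) = 0; compare against these criteria.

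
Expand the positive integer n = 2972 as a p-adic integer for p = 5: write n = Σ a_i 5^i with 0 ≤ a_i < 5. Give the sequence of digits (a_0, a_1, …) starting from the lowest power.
(a_0, a_1, …) = (2, 4, 3, 3, 4)

Repeated division by 5 gives the digits low-to-high: 2972 = 2 + 4·5^1 + 3·5^2 + 3·5^3 + 4·5^4. Digit sequence: (2, 4, 3, 3, 4).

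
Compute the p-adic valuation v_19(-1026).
v_19(-1026) = 1

v_19(n) is the largest exponent k such that 19^k divides n. Factor out: -1026 = -19^1 · 54. (Sign doesn't affect v_p.) So v_19(-1026) = 1.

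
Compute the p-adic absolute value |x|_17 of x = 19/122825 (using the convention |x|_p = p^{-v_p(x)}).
|19/122825|_17 = 4913

Step 1 — compute v_17(x) by factoring powers of 17 out of the numerator and denominator: v_17(19/122825) = -3. Step 2 — apply |x|_p = p^{-v_p(x)} = 17^{3} = 4913.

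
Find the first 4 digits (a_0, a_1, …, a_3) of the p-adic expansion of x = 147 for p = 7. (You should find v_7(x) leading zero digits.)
(a_0, …, a_3) = (0, 0, 3, 0)

v_7(147) = 2, so a_0 = ... = a_1 = 0. Factor out: x = 7^2 · u with u = 3 a unit in ℤ_7. Expand u iteratively via a_{v+i} = u_i mod 7, u_{i+1} = (u_i − a_{v+i})/7:
  u_0 = 3;  a_2 = 3;  u_1 = (u_0 − 3)/7 = 0
  u_1 = 0;  a_3 = 0;  u_2 = (u_1 − 0)/7 = 0
Digits: (0, 0, 3, 0).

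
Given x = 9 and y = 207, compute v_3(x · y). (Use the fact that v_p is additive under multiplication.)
v_3(1863) = 4

v_p(x) = 2 (factor: 9 = 3^2 · 1); v_p(y) = 2 (factor: 207 = 3^2 · 23). Additivity: v_p(xy) = v_p(x) + v_p(y) = 2 + 2 = 4. (Direct check: xy = 1863 = 3^4 · (23).)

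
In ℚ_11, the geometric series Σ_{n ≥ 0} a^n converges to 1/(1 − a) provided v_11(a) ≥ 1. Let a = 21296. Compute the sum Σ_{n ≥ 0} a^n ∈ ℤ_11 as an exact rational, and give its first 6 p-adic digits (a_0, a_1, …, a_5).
Σ a^n = 1/(1 − a) = -1/21295;  first 6 digits = (1, 0, 0, 5, 1, 0)

v_11(a) = 3 ≥ 1, so the series converges in ℤ_11 to 1/(1 − a) = 1/(1 − 21296) = -1/21295. Expand this rational in ℤ_11: compute digits iteratively via d_i = x_i mod 11, x_{i+1} = (x_i − d_i)/11. The first 6 digits are (1, 0, 0, 5, 1, 0).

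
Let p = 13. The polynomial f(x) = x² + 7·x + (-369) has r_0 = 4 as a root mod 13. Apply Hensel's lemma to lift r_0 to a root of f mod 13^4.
r_3 = 10898 (mod 28561)

Hensel: r_{i+1} = r_i − f(r_i)·(f′(r_i))^{-1} mod 13^{i+2}, f′(x) = 2x + 7. Iterate:
  r_0 = 4 (mod 13)
  r_1 = 82 (mod 169)
  r_2 = 2110 (mod 2197)
  r_3 = 10898 (mod 28561)
Final: r = 10898 satisfies f(r) ≡ 0 mod 13^4.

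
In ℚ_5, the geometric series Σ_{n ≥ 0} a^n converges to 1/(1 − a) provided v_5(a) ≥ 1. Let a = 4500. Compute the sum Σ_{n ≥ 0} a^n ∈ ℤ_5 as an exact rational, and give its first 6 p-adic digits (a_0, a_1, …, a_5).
Σ a^n = 1/(1 − a) = -1/4499;  first 6 digits = (1, 0, 0, 1, 2, 1)

v_5(a) = 3 ≥ 1, so the series converges in ℤ_5 to 1/(1 − a) = 1/(1 − 4500) = -1/4499. Expand this rational in ℤ_5: compute digits iteratively via d_i = x_i mod 5, x_{i+1} = (x_i − d_i)/5. The first 6 digits are (1, 0, 0, 1, 2, 1).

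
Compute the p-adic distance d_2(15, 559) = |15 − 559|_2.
d_2(15, 559) = 1/32

Step 1 — x − y = 15 − 559 = -544. Step 2 — v_2(-544) = 5 (factor: -544 = −(2^5 · 17); the sign does not affect v_p). Step 3 — |x − y|_2 = 2^{-5} = 1/32.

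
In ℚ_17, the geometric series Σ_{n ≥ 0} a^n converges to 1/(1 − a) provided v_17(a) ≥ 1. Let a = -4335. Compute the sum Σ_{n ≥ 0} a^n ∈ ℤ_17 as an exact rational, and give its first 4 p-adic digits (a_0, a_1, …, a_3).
Σ a^n = 1/(1 − a) = 1/4336;  first 4 digits = (1, 0, 2, 16)

v_17(a) = 2 ≥ 1, so the series converges in ℤ_17 to 1/(1 − a) = 1/(1 − (-4335)) = 1/4336. Expand this rational in ℤ_17: compute digits iteratively via d_i = x_i mod 17, x_{i+1} = (x_i − d_i)/17. The first 4 digits are (1, 0, 2, 16).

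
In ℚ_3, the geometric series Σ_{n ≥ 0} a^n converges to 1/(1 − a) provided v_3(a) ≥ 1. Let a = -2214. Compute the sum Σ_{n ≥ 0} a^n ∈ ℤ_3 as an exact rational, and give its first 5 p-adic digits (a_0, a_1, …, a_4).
Σ a^n = 1/(1 − a) = 1/2215;  first 5 digits = (1, 0, 0, 2, 2)

v_3(a) = 3 ≥ 1, so the series converges in ℤ_3 to 1/(1 − a) = 1/(1 − (-2214)) = 1/2215. Expand this rational in ℤ_3: compute digits iteratively via d_i = x_i mod 3, x_{i+1} = (x_i − d_i)/3. The first 5 digits are (1, 0, 0, 2, 2).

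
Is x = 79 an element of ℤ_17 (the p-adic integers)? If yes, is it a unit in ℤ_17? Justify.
x ∈ ℤ_17^× (unit); v_17(x) = 0

ℤ_17 = {x ∈ ℚ_17 : v_17(x) ≥ 0} and ℤ_17^× = {x ∈ ℤ_17 : v_17(x) = 0}. Here v_17(79) = v_17(num) − v_17(den) = 0; compare against these criteria.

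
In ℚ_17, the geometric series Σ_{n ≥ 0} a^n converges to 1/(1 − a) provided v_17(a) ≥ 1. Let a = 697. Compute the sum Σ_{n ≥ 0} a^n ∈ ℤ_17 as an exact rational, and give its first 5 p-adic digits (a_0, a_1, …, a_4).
Σ a^n = 1/(1 − a) = -1/696;  first 5 digits = (1, 7, 0, 0, 1)

v_17(a) = 1 ≥ 1, so the series converges in ℤ_17 to 1/(1 − a) = 1/(1 − 697) = -1/696. Expand this rational in ℤ_17: compute digits iteratively via d_i = x_i mod 17, x_{i+1} = (x_i − d_i)/17. The first 5 digits are (1, 7, 0, 0, 1).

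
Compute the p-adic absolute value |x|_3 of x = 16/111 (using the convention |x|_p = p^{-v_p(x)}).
|16/111|_3 = 3

Step 1 — compute v_3(x) by factoring powers of 3 out of the numerator and denominator: v_3(16/111) = -1. Step 2 — apply |x|_p = p^{-v_p(x)} = 3^{1} = 3.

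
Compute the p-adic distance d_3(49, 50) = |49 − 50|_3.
d_3(49, 50) = 1

Step 1 — x − y = 49 − 50 = -1. Step 2 — v_3(-1) = 0 (factor: -1 = −(3^0 · 1); the sign does not affect v_p). Step 3 — |x − y|_3 = 3^{0} = 1.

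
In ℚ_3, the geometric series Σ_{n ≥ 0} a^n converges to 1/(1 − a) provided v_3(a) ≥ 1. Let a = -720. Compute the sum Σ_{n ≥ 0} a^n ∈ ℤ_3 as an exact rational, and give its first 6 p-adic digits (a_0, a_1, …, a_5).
Σ a^n = 1/(1 − a) = 1/721;  first 6 digits = (1, 0, 1, 0, 1, 0)

v_3(a) = 2 ≥ 1, so the series converges in ℤ_3 to 1/(1 − a) = 1/(1 − (-720)) = 1/721. Expand this rational in ℤ_3: compute digits iteratively via d_i = x_i mod 3, x_{i+1} = (x_i − d_i)/3. The first 6 digits are (1, 0, 1, 0, 1, 0).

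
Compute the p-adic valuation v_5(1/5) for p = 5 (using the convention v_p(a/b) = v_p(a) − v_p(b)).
v_5(1/5) = -1

Factor powers of 5 from the numerator and denominator of the reduced fraction: 1 = 5^0 · 1 and 5 = 5^1 · 1. Apply v_p(a/b) = v_p(a) − v_p(b): v_5(1/5) = 0 − 1 = -1.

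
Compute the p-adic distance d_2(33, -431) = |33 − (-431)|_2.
d_2(33, -431) = 1/16

Step 1 — x − y = 33 − (-431) = 464. Step 2 — v_2(464) = 4 (factor: 464 = (2^4 · 29); the sign does not affect v_p). Step 3 — |x − y|_2 = 2^{-4} = 1/16.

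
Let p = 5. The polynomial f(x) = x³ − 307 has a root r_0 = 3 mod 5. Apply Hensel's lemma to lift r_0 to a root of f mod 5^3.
r_2 = 68 (mod 125)

Hensel: r_{i+1} = r_i − f(r_i)/f′(r_i) mod 5^{i+2}, where f′(x) = 3x². Iterate:
  r_0 = 3 (mod 5)
  r_1 = 18 (mod 25)
  r_2 = 68 (mod 125)
Final: r = 68 with f(r) ≡ 0 mod 5^3.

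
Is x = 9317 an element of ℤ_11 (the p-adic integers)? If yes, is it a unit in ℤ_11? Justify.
x ∈ ℤ_11 but not a unit; v_11(x) = 3 > 0

ℤ_11 = {x ∈ ℚ_11 : v_11(x) ≥ 0} and ℤ_11^× = {x ∈ ℤ_11 : v_11(x) = 0}. Here v_11(9317) = v_11(num) − v_11(den) = 3; compare against these criteria.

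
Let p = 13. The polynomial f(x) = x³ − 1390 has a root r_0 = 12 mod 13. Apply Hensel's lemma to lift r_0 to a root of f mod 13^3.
r_2 = 1364 (mod 2197)

Hensel: r_{i+1} = r_i − f(r_i)/f′(r_i) mod 13^{i+2}, where f′(x) = 3x². Iterate:
  r_0 = 12 (mod 13)
  r_1 = 12 (mod 169)
  r_2 = 1364 (mod 2197)
Final: r = 1364 with f(r) ≡ 0 mod 13^3.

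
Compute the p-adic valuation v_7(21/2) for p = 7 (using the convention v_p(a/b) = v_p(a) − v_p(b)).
v_7(21/2) = 1

Factor powers of 7 from the numerator and denominator of the reduced fraction: 21 = 7^1 · 3 and 2 = 7^0 · 2. Apply v_p(a/b) = v_p(a) − v_p(b): v_7(21/2) = 1 − 0 = 1.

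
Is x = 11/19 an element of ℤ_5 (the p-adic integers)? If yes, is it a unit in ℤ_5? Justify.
x ∈ ℤ_5^× (unit); v_5(x) = 0

ℤ_5 = {x ∈ ℚ_5 : v_5(x) ≥ 0} and ℤ_5^× = {x ∈ ℤ_5 : v_5(x) = 0}. Here v_5(11/19) = v_5(num) − v_5(den) = 0; compare against these criteria.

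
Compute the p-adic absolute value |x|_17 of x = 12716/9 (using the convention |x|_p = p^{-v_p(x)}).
|12716/9|_17 = 1/289

Step 1 — compute v_17(x) by factoring powers of 17 out of the numerator and denominator: v_17(12716/9) = 2. Step 2 — apply |x|_p = p^{-v_p(x)} = 17^{-2} = 1/289.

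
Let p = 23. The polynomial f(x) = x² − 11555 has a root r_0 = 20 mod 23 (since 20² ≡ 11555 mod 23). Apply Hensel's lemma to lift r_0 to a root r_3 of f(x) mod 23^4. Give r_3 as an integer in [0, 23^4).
r_3 = 207204 (mod 279841)

Hensel's recurrence: r_{i+1} = r_i − f(r_i)·(f′(r_i))^{-1} mod 23^{i+2}, with f′(x) = 2x. Iterate:
  r_0 = 20 (mod 23)
  r_1 = 365 (mod 529)
  r_2 = 365 (mod 12167)
  r_3 = 207204 (mod 279841)
Final: r_3 = 207204, and one checks f(r_3) ≡ 0 mod 23^4.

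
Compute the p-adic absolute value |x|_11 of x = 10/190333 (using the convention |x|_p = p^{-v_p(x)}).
|10/190333|_11 = 14641

Step 1 — compute v_11(x) by factoring powers of 11 out of the numerator and denominator: v_11(10/190333) = -4. Step 2 — apply |x|_p = p^{-v_p(x)} = 11^{4} = 14641.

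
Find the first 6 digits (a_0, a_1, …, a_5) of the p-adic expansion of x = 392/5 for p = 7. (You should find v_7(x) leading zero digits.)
(a_0, …, a_5) = (0, 0, 3, 4, 5, 2)

v_7(392/5) = 2, so a_0 = ... = a_1 = 0. Factor out: x = 7^2 · u with u = 8/5 a unit in ℤ_7. Expand u iteratively via a_{v+i} = u_i mod 7, u_{i+1} = (u_i − a_{v+i})/7:
  u_0 = 8/5;  a_2 = 3;  u_1 = (u_0 − 3)/7 = -1/5
  u_1 = -1/5;  a_3 = 4;  u_2 = (u_1 − 4)/7 = -3/5
  u_2 = -3/5;  a_4 = 5;  u_3 = (u_2 − 5)/7 = -4/5
  u_3 = -4/5;  a_5 = 2;  u_4 = (u_3 − 2)/7 = -2/5
Digits: (0, 0, 3, 4, 5, 2).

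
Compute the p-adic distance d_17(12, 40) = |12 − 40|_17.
d_17(12, 40) = 1

Step 1 — x − y = 12 − 40 = -28. Step 2 — v_17(-28) = 0 (factor: -28 = −(17^0 · 28); the sign does not affect v_p). Step 3 — |x − y|_17 = 17^{0} = 1.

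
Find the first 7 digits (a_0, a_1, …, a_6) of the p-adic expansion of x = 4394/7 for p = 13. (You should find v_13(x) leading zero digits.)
(a_0, …, a_6) = (0, 0, 0, 4, 9, 3, 9)

v_13(4394/7) = 3, so a_0 = ... = a_2 = 0. Factor out: x = 13^3 · u with u = 2/7 a unit in ℤ_13. Expand u iteratively via a_{v+i} = u_i mod 13, u_{i+1} = (u_i − a_{v+i})/13:
  u_0 = 2/7;  a_3 = 4;  u_1 = (u_0 − 4)/13 = -2/7
  u_1 = -2/7;  a_4 = 9;  u_2 = (u_1 − 9)/13 = -5/7
  u_2 = -5/7;  a_5 = 3;  u_3 = (u_2 − 3)/13 = -2/7
  u_3 = -2/7;  a_6 = 9;  u_4 = (u_3 − 9)/13 = -5/7
Digits: (0, 0, 0, 4, 9, 3, 9).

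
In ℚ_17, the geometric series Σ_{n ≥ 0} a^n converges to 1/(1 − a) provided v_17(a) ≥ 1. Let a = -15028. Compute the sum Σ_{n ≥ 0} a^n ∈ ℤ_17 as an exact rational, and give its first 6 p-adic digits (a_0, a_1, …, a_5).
Σ a^n = 1/(1 − a) = 1/15029;  first 6 digits = (1, 0, 16, 13, 0, 6)

v_17(a) = 2 ≥ 1, so the series converges in ℤ_17 to 1/(1 − a) = 1/(1 − (-15028)) = 1/15029. Expand this rational in ℤ_17: compute digits iteratively via d_i = x_i mod 17, x_{i+1} = (x_i − d_i)/17. The first 6 digits are (1, 0, 16, 13, 0, 6).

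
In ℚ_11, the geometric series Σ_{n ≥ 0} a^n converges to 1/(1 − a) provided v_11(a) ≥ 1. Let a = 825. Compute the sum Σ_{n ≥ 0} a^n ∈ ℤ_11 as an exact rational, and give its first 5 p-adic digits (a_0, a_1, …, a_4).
Σ a^n = 1/(1 − a) = -1/824;  first 5 digits = (1, 9, 10, 8, 2)

v_11(a) = 1 ≥ 1, so the series converges in ℤ_11 to 1/(1 − a) = 1/(1 − 825) = -1/824. Expand this rational in ℤ_11: compute digits iteratively via d_i = x_i mod 11, x_{i+1} = (x_i − d_i)/11. The first 5 digits are (1, 9, 10, 8, 2).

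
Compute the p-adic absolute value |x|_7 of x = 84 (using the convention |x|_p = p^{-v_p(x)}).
|84|_7 = 1/7

Step 1 — compute v_7(x) by factoring powers of 7 out of the numerator and denominator: v_7(84) = 1. Step 2 — apply |x|_p = p^{-v_p(x)} = 7^{-1} = 1/7.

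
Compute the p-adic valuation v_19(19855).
v_19(19855) = 2

v_19(n) is the largest exponent k such that 19^k divides n. Factor out: 19855 = 19^2 · 55. (Sign doesn't affect v_p.) So v_19(19855) = 2.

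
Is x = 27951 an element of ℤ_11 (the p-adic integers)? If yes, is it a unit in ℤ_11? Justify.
x ∈ ℤ_11 but not a unit; v_11(x) = 3 > 0

ℤ_11 = {x ∈ ℚ_11 : v_11(x) ≥ 0} and ℤ_11^× = {x ∈ ℤ_11 : v_11(x) = 0}. Here v_11(27951) = v_11(num) − v_11(den) = 3; compare against these criteria.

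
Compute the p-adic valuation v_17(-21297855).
v_17(-21297855) = 5

v_17(n) is the largest exponent k such that 17^k divides n. Factor out: -21297855 = -17^5 · 15. (Sign doesn't affect v_p.) So v_17(-21297855) = 5.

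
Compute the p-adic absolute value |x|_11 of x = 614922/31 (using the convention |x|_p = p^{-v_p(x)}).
|614922/31|_11 = 1/14641

Step 1 — compute v_11(x) by factoring powers of 11 out of the numerator and denominator: v_11(614922/31) = 4. Step 2 — apply |x|_p = p^{-v_p(x)} = 11^{-4} = 1/14641.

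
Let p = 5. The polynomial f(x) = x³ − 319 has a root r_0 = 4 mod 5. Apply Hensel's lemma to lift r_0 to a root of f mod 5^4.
r_3 = 164 (mod 625)

Hensel: r_{i+1} = r_i − f(r_i)/f′(r_i) mod 5^{i+2}, where f′(x) = 3x². Iterate:
  r_0 = 4 (mod 5)
  r_1 = 14 (mod 25)
  r_2 = 39 (mod 125)
  r_3 = 164 (mod 625)
Final: r = 164 with f(r) ≡ 0 mod 5^4.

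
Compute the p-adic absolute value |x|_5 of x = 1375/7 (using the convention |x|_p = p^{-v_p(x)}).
|1375/7|_5 = 1/125

Step 1 — compute v_5(x) by factoring powers of 5 out of the numerator and denominator: v_5(1375/7) = 3. Step 2 — apply |x|_p = p^{-v_p(x)} = 5^{-3} = 1/125.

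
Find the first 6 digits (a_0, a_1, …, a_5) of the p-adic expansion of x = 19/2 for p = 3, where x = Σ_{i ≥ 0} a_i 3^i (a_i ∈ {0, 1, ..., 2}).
(a_0, …, a_5) = (2, 1, 2, 1, 1, 1)

v_3(19/2) = 0 (numerator and denominator both coprime to 3), so x ∈ ℤ_3^×. Compute digits iteratively via a_i = x_i mod 3, x_{i+1} = (x_i − a_i)/3, with x_0 = x:
  x_0 = 19/2;  a_0 = 2;  x_1 = (x_0 − 2)/3 = 5/2
  x_1 = 5/2;  a_1 = 1;  x_2 = (x_1 − 1)/3 = 1/2
  x_2 = 1/2;  a_2 = 2;  x_3 = (x_2 − 2)/3 = -1/2
  x_3 = -1/2;  a_3 = 1;  x_4 = (x_3 − 1)/3 = -1/2
  x_4 = -1/2;  a_4 = 1;  x_5 = (x_4 − 1)/3 = -1/2
  x_5 = -1/2;  a_5 = 1;  x_6 = (x_5 − 1)/3 = -1/2
Digits: (2, 1, 2, 1, 1, 1).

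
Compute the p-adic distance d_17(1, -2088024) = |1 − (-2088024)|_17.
d_17(1, -2088024) = 1/83521

Step 1 — x − y = 1 − (-2088024) = 2088025. Step 2 — v_17(2088025) = 4 (factor: 2088025 = (17^4 · 25); the sign does not affect v_p). Step 3 — |x − y|_17 = 17^{-4} = 1/83521.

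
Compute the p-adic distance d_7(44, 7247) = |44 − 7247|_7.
d_7(44, 7247) = 1/2401

Step 1 — x − y = 44 − 7247 = -7203. Step 2 — v_7(-7203) = 4 (factor: -7203 = −(7^4 · 3); the sign does not affect v_p). Step 3 — |x − y|_7 = 7^{-4} = 1/2401.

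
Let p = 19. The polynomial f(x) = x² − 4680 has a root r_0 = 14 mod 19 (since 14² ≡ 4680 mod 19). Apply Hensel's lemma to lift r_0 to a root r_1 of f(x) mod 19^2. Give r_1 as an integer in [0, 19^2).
r_1 = 71 (mod 361)

Hensel's recurrence: r_{i+1} = r_i − f(r_i)·(f′(r_i))^{-1} mod 19^{i+2}, with f′(x) = 2x. Iterate:
  r_0 = 14 (mod 19)
  r_1 = 71 (mod 361)
Final: r_1 = 71, and one checks f(r_1) ≡ 0 mod 19^2.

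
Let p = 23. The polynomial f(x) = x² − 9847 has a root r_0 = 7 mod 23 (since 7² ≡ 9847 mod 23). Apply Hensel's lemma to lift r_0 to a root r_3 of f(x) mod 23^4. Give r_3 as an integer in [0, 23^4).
r_3 = 116709 (mod 279841)

Hensel's recurrence: r_{i+1} = r_i − f(r_i)·(f′(r_i))^{-1} mod 23^{i+2}, with f′(x) = 2x. Iterate:
  r_0 = 7 (mod 23)
  r_1 = 329 (mod 529)
  r_2 = 7206 (mod 12167)
  r_3 = 116709 (mod 279841)
Final: r_3 = 116709, and one checks f(r_3) ≡ 0 mod 23^4.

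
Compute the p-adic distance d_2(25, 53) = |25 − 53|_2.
d_2(25, 53) = 1/4

Step 1 — x − y = 25 − 53 = -28. Step 2 — v_2(-28) = 2 (factor: -28 = −(2^2 · 7); the sign does not affect v_p). Step 3 — |x − y|_2 = 2^{-2} = 1/4.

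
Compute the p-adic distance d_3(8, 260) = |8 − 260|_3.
d_3(8, 260) = 1/9

Step 1 — x − y = 8 − 260 = -252. Step 2 — v_3(-252) = 2 (factor: -252 = −(3^2 · 28); the sign does not affect v_p). Step 3 — |x − y|_3 = 3^{-2} = 1/9.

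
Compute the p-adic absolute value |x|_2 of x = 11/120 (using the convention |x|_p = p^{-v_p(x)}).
|11/120|_2 = 8

Step 1 — compute v_2(x) by factoring powers of 2 out of the numerator and denominator: v_2(11/120) = -3. Step 2 — apply |x|_p = p^{-v_p(x)} = 2^{3} = 8.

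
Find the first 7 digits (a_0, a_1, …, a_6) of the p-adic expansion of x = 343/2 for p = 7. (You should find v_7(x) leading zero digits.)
(a_0, …, a_6) = (0, 0, 0, 4, 3, 3, 3)

v_7(343/2) = 3, so a_0 = ... = a_2 = 0. Factor out: x = 7^3 · u with u = 1/2 a unit in ℤ_7. Expand u iteratively via a_{v+i} = u_i mod 7, u_{i+1} = (u_i − a_{v+i})/7:
  u_0 = 1/2;  a_3 = 4;  u_1 = (u_0 − 4)/7 = -1/2
  u_1 = -1/2;  a_4 = 3;  u_2 = (u_1 − 3)/7 = -1/2
  u_2 = -1/2;  a_5 = 3;  u_3 = (u_2 − 3)/7 = -1/2
  u_3 = -1/2;  a_6 = 3;  u_4 = (u_3 − 3)/7 = -1/2
Digits: (0, 0, 0, 4, 3, 3, 3).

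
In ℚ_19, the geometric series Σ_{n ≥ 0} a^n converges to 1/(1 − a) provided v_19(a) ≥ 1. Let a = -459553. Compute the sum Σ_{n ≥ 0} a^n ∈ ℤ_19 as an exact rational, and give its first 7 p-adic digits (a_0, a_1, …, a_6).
Σ a^n = 1/(1 − a) = 1/459554;  first 7 digits = (1, 0, 0, 9, 15, 18, 4)

v_19(a) = 3 ≥ 1, so the series converges in ℤ_19 to 1/(1 − a) = 1/(1 − (-459553)) = 1/459554. Expand this rational in ℤ_19: compute digits iteratively via d_i = x_i mod 19, x_{i+1} = (x_i − d_i)/19. The first 7 digits are (1, 0, 0, 9, 15, 18, 4).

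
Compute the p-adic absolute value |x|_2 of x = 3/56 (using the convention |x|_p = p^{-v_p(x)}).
|3/56|_2 = 8

Step 1 — compute v_2(x) by factoring powers of 2 out of the numerator and denominator: v_2(3/56) = -3. Step 2 — apply |x|_p = p^{-v_p(x)} = 2^{3} = 8.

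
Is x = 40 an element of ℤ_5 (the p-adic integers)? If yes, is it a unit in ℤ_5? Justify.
x ∈ ℤ_5 but not a unit; v_5(x) = 1 > 0

ℤ_5 = {x ∈ ℚ_5 : v_5(x) ≥ 0} and ℤ_5^× = {x ∈ ℤ_5 : v_5(x) = 0}. Here v_5(40) = v_5(num) − v_5(den) = 1; compare against these criteria.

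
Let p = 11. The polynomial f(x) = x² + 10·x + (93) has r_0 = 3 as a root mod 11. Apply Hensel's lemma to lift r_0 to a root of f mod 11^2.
r_1 = 25 (mod 121)

Hensel: r_{i+1} = r_i − f(r_i)·(f′(r_i))^{-1} mod 11^{i+2}, f′(x) = 2x + 10. Iterate:
  r_0 = 3 (mod 11)
  r_1 = 25 (mod 121)
Final: r = 25 satisfies f(r) ≡ 0 mod 11^2.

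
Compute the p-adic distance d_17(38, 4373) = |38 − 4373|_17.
d_17(38, 4373) = 1/289

Step 1 — x − y = 38 − 4373 = -4335. Step 2 — v_17(-4335) = 2 (factor: -4335 = −(17^2 · 15); the sign does not affect v_p). Step 3 — |x − y|_17 = 17^{-2} = 1/289.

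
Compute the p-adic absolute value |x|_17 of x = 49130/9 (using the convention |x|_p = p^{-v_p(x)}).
|49130/9|_17 = 1/4913

Step 1 — compute v_17(x) by factoring powers of 17 out of the numerator and denominator: v_17(49130/9) = 3. Step 2 — apply |x|_p = p^{-v_p(x)} = 17^{-3} = 1/4913.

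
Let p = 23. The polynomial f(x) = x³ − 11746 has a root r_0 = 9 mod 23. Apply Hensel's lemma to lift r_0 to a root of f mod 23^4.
r_3 = 269914 (mod 279841)

Hensel: r_{i+1} = r_i − f(r_i)/f′(r_i) mod 23^{i+2}, where f′(x) = 3x². Iterate:
  r_0 = 9 (mod 23)
  r_1 = 124 (mod 529)
  r_2 = 2240 (mod 12167)
  r_3 = 269914 (mod 279841)
Final: r = 269914 with f(r) ≡ 0 mod 23^4.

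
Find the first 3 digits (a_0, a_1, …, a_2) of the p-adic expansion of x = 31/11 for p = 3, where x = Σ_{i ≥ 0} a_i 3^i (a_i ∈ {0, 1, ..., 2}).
(a_0, …, a_2) = (2, 0, 2)

v_3(31/11) = 0 (numerator and denominator both coprime to 3), so x ∈ ℤ_3^×. Compute digits iteratively via a_i = x_i mod 3, x_{i+1} = (x_i − a_i)/3, with x_0 = x:
  x_0 = 31/11;  a_0 = 2;  x_1 = (x_0 − 2)/3 = 3/11
  x_1 = 3/11;  a_1 = 0;  x_2 = (x_1 − 0)/3 = 1/11
  x_2 = 1/11;  a_2 = 2;  x_3 = (x_2 − 2)/3 = -7/11
Digits: (2, 0, 2).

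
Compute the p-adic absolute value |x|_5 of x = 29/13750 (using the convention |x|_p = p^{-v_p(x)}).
|29/13750|_5 = 625

Step 1 — compute v_5(x) by factoring powers of 5 out of the numerator and denominator: v_5(29/13750) = -4. Step 2 — apply |x|_p = p^{-v_p(x)} = 5^{4} = 625.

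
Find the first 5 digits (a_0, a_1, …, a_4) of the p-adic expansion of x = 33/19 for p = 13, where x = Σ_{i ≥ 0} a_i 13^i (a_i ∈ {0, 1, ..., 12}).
(a_0, …, a_4) = (12, 4, 1, 4, 12)

v_13(33/19) = 0 (numerator and denominator both coprime to 13), so x ∈ ℤ_13^×. Compute digits iteratively via a_i = x_i mod 13, x_{i+1} = (x_i − a_i)/13, with x_0 = x:
  x_0 = 33/19;  a_0 = 12;  x_1 = (x_0 − 12)/13 = -15/19
  x_1 = -15/19;  a_1 = 4;  x_2 = (x_1 − 4)/13 = -7/19
  x_2 = -7/19;  a_2 = 1;  x_3 = (x_2 − 1)/13 = -2/19
  x_3 = -2/19;  a_3 = 4;  x_4 = (x_3 − 4)/13 = -6/19
  x_4 = -6/19;  a_4 = 12;  x_5 = (x_4 − 12)/13 = -18/19
Digits: (12, 4, 1, 4, 12).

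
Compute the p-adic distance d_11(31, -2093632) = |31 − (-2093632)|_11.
d_11(31, -2093632) = 1/161051

Step 1 — x − y = 31 − (-2093632) = 2093663. Step 2 — v_11(2093663) = 5 (factor: 2093663 = (11^5 · 13); the sign does not affect v_p). Step 3 — |x − y|_11 = 11^{-5} = 1/161051.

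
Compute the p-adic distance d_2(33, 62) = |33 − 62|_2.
d_2(33, 62) = 1

Step 1 — x − y = 33 − 62 = -29. Step 2 — v_2(-29) = 0 (factor: -29 = −(2^0 · 29); the sign does not affect v_p). Step 3 — |x − y|_2 = 2^{0} = 1.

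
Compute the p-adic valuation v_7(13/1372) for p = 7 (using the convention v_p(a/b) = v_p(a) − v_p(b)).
v_7(13/1372) = -3

Factor powers of 7 from the numerator and denominator of the reduced fraction: 13 = 7^0 · 13 and 1372 = 7^3 · 4. Apply v_p(a/b) = v_p(a) − v_p(b): v_7(13/1372) = 0 − 3 = -3.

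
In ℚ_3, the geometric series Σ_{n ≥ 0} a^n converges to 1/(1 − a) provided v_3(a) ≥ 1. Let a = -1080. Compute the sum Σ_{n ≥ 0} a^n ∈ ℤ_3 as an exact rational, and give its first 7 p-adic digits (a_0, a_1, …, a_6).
Σ a^n = 1/(1 − a) = 1/1081;  first 7 digits = (1, 0, 0, 2, 1, 1, 2)

v_3(a) = 3 ≥ 1, so the series converges in ℤ_3 to 1/(1 − a) = 1/(1 − (-1080)) = 1/1081. Expand this rational in ℤ_3: compute digits iteratively via d_i = x_i mod 3, x_{i+1} = (x_i − d_i)/3. The first 7 digits are (1, 0, 0, 2, 1, 1, 2).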